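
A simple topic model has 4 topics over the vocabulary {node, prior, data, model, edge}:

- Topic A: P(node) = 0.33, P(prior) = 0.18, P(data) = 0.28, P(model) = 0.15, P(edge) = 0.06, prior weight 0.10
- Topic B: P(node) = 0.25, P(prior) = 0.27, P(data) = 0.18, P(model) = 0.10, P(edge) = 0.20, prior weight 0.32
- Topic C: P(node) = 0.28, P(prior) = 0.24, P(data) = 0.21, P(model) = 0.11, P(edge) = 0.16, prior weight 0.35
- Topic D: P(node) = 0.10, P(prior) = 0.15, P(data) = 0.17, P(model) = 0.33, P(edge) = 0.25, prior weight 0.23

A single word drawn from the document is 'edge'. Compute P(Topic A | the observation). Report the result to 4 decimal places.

Apply Bayes' rule: the posterior for each component is proportional to its prior times its likelihood at x.
Categorical probabilities:
  L_A = 0.06
  L_B = 0.2
  L_C = 0.16
  L_D = 0.25
Weight by the priors:
  P(Z=A)·L_A = 0.10 × 0.06 = 0.006
  P(Z=B)·L_B = 0.32 × 0.2 = 0.064
  P(Z=C)·L_C = 0.35 × 0.16 = 0.056
  P(Z=D)·L_D = 0.23 × 0.25 = 0.0575
Denominator: 0.006 + 0.064 + 0.056 + 0.0575 = 0.1835
P(Topic A | data) ≈ 0.0327

0.0327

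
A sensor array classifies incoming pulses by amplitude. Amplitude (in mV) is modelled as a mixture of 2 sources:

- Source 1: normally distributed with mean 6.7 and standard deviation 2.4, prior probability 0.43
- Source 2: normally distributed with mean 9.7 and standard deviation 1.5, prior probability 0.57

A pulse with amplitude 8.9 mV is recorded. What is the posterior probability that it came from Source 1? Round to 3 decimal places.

Apply Bayes' rule: the posterior for each component is proportional to its prior times its likelihood at x.
Component likelihoods at x = 8.9 mV:
  f_1 = 0.109203
  f_2 = 0.230703
Multiply by the mixture weights:
  π_1·f_1 = 0.43 × 0.109203 = 0.0469573
  π_2·f_2 = 0.57 × 0.230703 = 0.1315
Marginal: 0.0469573 + 0.1315 = 0.178458
So the posterior for Source 1 is 0.0469573 / 0.178458 ≈ 0.263.

0.263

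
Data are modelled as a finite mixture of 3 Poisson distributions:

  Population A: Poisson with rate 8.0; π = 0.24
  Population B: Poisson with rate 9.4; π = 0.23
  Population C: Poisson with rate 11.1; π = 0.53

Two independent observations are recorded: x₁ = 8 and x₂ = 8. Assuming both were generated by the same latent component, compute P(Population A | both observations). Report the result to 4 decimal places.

The responsibility of component k is P(Z=k) f_k(x) divided by Σ_j P(Z=j) f_j(x).
Since both observations come from the same component, the likelihood for component k is f_k(x₁)·f_k(x₂).
  p_A = [0.139587] × [0.139587] = 0.0194844
  p_B = [0.125065] × [0.125065] = 0.0156411
  p_C = [0.0863763] × [0.0863763] = 0.00746086
Weight by the priors:
  P(Z=A)·p_A = 0.24 × 0.0194844 = 0.00467626
  P(Z=B)·p_B = 0.23 × 0.0156411 = 0.00359746
  P(Z=C)·p_C = 0.53 × 0.00746086 = 0.00395426
Evidence: 0.00467626 + 0.00359746 + 0.00395426 = 0.012228
Responsibility of Population A: 0.00467626 / 0.012228 ≈ 0.3824

0.3824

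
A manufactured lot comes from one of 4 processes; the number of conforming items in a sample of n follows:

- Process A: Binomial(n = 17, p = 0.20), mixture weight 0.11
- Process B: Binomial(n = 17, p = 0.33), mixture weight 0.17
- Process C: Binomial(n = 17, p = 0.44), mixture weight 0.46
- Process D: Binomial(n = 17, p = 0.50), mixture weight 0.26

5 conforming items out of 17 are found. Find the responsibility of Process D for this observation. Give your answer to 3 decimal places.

0.116

Posterior ∝ prior × likelihood, so P(k | x) ∝ π_k f_k(x); normalise over all components.
Evaluate each component's likelihood at the observed value:
  f_A = 0.136076
  f_B = 0.198161
  f_C = 0.0970666
  f_D = 0.0472107
Prior × likelihood for each component:
  π_A·f_A = 0.11 × 0.136076 = 0.0149683
  π_B·f_B = 0.17 × 0.198161 = 0.0336873
  π_C·f_C = 0.46 × 0.0970666 = 0.0446507
  π_D·f_D = 0.26 × 0.0472107 = 0.0122748
Evidence: 0.0149683 + 0.0336873 + 0.0446507 + 0.0122748 = 0.105581
Responsibility of Process D: 0.0122748 / 0.105581 ≈ 0.116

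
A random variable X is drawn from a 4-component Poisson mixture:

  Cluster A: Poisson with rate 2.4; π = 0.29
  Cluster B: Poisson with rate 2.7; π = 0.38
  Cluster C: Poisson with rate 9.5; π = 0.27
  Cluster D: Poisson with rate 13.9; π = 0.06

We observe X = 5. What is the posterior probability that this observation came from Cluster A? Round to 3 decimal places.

By Bayes' theorem, P(k | x) = P(Z=k) f_k(x) / Σ_j P(Z=j) f_j(x).
Poisson probabilities:
  L_A = 0.0601961
  L_B = 0.0803605
  L_C = 0.0482658
  L_D = 0.00397374
Weight by the priors:
  P(Z=A)·L_A = 0.29 × 0.0601961 = 0.0174569
  P(Z=B)·L_B = 0.38 × 0.0803605 = 0.030537
  P(Z=C)·L_C = 0.27 × 0.0482658 = 0.0130318
  P(Z=D)·L_D = 0.06 × 0.00397374 = 0.000238424
Evidence: 0.0174569 + 0.030537 + 0.0130318 + 0.000238424 = 0.061264
Responsibility of Cluster A: 0.0174569 / 0.061264 ≈ 0.285

0.285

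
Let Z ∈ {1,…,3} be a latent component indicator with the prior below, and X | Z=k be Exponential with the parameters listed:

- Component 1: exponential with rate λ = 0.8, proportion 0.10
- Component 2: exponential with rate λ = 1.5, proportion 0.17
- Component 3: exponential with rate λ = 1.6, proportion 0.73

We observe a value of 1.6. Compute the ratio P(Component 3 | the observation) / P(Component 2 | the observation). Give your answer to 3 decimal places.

Since P(k|x) ∝ π_k f_k(x), the posterior odds are π_i f_i(x) / (π_j f_j(x)).
Exponential densities:
  L_1 = 0.8·e^(−0.8·1.6) = 0.8·e^(−1.2800) = 0.22243
  L_2 = 1.5·e^(−1.5·1.6) = 1.5·e^(−2.4000) = 0.136077
  L_3 = 1.6·e^(−1.6·1.6) = 1.6·e^(−2.5600) = 0.123688
Odds = (0.73/0.17) × (0.123688/0.136077) = 4.29412 × 0.908953 ≈ 3.903

3.903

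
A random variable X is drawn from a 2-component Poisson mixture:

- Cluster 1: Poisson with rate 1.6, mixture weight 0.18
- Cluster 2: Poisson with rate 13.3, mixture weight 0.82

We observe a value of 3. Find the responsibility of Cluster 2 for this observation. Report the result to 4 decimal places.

0.0212

Posterior ∝ prior × likelihood, so P(k | x) ∝ w_k f_k(x); normalise over all components.
Component likelihoods at x = 3:
  f_1 = 0.137828
  f_2 = 0.000656579
Multiply by the mixture weights:
  w_1·f_1 = 0.18 × 0.137828 = 0.024809
  w_2·f_2 = 0.82 × 0.000656579 = 0.000538395
Normaliser: 0.024809 + 0.000538395 = 0.0253474
Responsibility of Cluster 2: 0.000538395 / 0.0253474 ≈ 0.0212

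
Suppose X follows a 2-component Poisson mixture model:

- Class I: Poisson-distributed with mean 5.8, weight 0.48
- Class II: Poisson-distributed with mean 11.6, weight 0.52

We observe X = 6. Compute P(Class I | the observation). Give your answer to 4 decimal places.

Apply Bayes' rule: the posterior for each component is proportional to its prior times its likelihood at x.
Component likelihoods at x = 6:
  f_I = 0.160076
  f_II = 0.031017
Prior × likelihood for each component:
  w_I·f_I = 0.48 × 0.160076 = 0.0768367
  w_II·f_II = 0.52 × 0.031017 = 0.0161288
Sum: 0.0768367 + 0.0161288 = 0.0929655
P(Class I | 6) ≈ 0.8265

0.8265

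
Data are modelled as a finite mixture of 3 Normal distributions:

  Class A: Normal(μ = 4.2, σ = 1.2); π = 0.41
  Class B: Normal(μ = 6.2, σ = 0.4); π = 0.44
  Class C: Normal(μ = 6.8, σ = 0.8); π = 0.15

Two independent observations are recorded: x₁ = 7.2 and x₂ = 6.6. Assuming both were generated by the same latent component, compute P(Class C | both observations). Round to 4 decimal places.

0.7278

P(component k | x) = π_k·f_k(x) / marginal(x), where marginal(x) = Σ_j π_j·f_j(x).
Since both observations come from the same component, the likelihood for component k is f_k(x₁)·f_k(x₂).
  L_A = [0.0146069] × [0.0449925] = 0.000657201
  L_B = [0.0438208] × [0.604927] = 0.0265083
  L_C = [0.440082] × [0.483335] = 0.212707
Unnormalised posteriors:
  π_A·L_A = 0.41 × 0.000657201 = 0.000269453
  π_B·L_B = 0.44 × 0.0265083 = 0.0116637
  π_C·L_C = 0.15 × 0.212707 = 0.031906
Marginal: 0.000269453 + 0.0116637 + 0.031906 = 0.0438392
So the posterior for Class C is 0.031906 / 0.0438392 ≈ 0.7278.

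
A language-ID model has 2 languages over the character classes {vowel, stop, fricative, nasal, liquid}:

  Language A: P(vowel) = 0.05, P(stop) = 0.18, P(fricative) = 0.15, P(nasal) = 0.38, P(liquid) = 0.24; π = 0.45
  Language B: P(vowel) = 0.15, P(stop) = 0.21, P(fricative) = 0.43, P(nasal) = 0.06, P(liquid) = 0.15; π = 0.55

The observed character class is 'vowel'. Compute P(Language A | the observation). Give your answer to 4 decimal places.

By Bayes' theorem, P(k | x) = π_k f_k(x) / Σ_j π_j f_j(x).
Component likelihoods at x = 'vowel':
  L_A = P(vowel | comp) = 0.05
  L_B = P(vowel | comp) = 0.15
Multiply by the mixture weights:
  π_A·L_A = 0.45 × 0.05 = 0.0225
  π_B·L_B = 0.55 × 0.15 = 0.0825
Marginal: 0.0225 + 0.0825 = 0.105
P(Language A | 'vowel') ≈ 0.2143

0.2143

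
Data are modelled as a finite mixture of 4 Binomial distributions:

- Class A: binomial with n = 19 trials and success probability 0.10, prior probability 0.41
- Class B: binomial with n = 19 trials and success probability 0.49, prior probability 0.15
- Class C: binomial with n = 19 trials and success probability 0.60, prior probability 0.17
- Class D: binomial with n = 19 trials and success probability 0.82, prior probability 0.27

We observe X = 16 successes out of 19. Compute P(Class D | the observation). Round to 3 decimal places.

0.952

Apply Bayes' rule: the posterior for each component is proportional to its prior times its likelihood at x.
Component likelihoods at x = 16 successes out of 19:
  p_A = C(19,16)·0.10^16·0.90^3 = 969·1e-16·0.729 = 7.06401e-14
  p_B = C(19,16)·0.49^16·0.51^3 = 969·1.10443e-05·0.132651 = 0.00141962
  p_C = C(19,16)·0.60^16·0.40^3 = 969·0.000282111·0.064 = 0.0174954
  p_D = C(19,16)·0.82^16·0.18^3 = 969·0.0417851·0.005832 = 0.236136
Unnormalised posteriors:
  π_A·p_A = 0.41 × 7.06401e-14 = 2.89624e-14
  π_B·p_B = 0.15 × 0.00141962 = 0.000212943
  π_C·p_C = 0.17 × 0.0174954 = 0.00297422
  π_D·p_D = 0.27 × 0.236136 = 0.0637568
Sum: 2.89624e-14 + 0.000212943 + 0.00297422 + 0.0637568 = 0.066944
P(Class D | 16 successes out of 19) = 0.0637568 / 0.066944 ≈ 0.952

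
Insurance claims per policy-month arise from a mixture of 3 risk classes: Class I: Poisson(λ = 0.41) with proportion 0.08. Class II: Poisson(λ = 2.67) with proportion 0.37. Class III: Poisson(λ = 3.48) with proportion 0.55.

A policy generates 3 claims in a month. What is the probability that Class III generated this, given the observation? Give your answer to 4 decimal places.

0.5924

The responsibility of component k is π_k f_k(x) divided by Σ_j π_j f_j(x).
Poisson probabilities:
  p_I = 0.00762324
  p_II = 0.219693
  p_III = 0.216392
Prior × likelihood for each component:
  π_I·p_I = 0.08 × 0.00762324 = 0.000609859
  π_II·p_II = 0.37 × 0.219693 = 0.0812864
  π_III·p_III = 0.55 × 0.216392 = 0.119016
Marginal: 0.000609859 + 0.0812864 + 0.119016 = 0.200912
Responsibility of Class III: 0.119016 / 0.200912 ≈ 0.5924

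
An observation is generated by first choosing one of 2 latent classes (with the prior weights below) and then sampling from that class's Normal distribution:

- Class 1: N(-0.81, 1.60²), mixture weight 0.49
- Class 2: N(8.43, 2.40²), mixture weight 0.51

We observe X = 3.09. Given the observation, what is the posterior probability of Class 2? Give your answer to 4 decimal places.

0.5324

Apply Bayes' rule: the posterior for each component is proportional to its prior times its likelihood at x.
Normal densities:
  L_1 = (1/(1.60·√(2π)))·exp(−(3.09−-0.81)²/(2·1.60²)) = 0.249339·exp(-2.97070) = 0.0127829
  L_2 = (1/(2.40·√(2π)))·exp(−(3.09−8.43)²/(2·2.40²)) = 0.166226·exp(-2.47531) = 0.0139857
Weight by the priors:
  π_1·L_1 = 0.49 × 0.0127829 = 0.00626363
  π_2·L_2 = 0.51 × 0.0139857 = 0.00713271
Evidence: 0.00626363 + 0.00713271 = 0.0133963
P(Class 2 | data) = 0.00713271 / 0.0133963 ≈ 0.5324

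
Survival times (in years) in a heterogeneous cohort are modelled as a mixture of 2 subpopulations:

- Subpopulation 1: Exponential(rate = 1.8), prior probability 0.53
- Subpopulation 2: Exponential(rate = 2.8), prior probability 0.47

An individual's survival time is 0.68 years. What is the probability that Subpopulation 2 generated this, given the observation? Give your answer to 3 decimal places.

0.411

P(component k | x) = w_k·f_k(x) / marginal(x), where marginal(x) = Σ_j w_j·f_j(x).
Exponential densities:
  L_1 = 1.8·e^(−1.8·0.68) = 1.8·e^(−1.2240) = 0.529293
  L_2 = 2.8·e^(−2.8·0.68) = 2.8·e^(−1.9040) = 0.41712
Unnormalised posteriors:
  w_1·L_1 = 0.53 × 0.529293 = 0.280525
  w_2·L_2 = 0.47 × 0.41712 = 0.196047
Denominator: 0.280525 + 0.196047 = 0.476572
So the posterior for Subpopulation 2 is 0.196047 / 0.476572 ≈ 0.411.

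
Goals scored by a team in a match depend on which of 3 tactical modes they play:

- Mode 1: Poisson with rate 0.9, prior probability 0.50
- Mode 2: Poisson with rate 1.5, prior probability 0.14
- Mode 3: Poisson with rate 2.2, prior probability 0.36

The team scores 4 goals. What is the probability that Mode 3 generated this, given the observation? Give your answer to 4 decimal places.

0.7622

The responsibility of component k is π_k f_k(x) divided by Σ_j π_j f_j(x).
Evaluate each component's likelihood at the observed value:
  p_1 = e^(−0.9)·0.9^4/4! = 0.0111146
  p_2 = e^(−1.5)·1.5^4/4! = 0.0470665
  p_3 = e^(−2.2)·2.2^4/4! = 0.108151
Unnormalised posteriors:
  π_1·p_1 = 0.50 × 0.0111146 = 0.0055573
  π_2·p_2 = 0.14 × 0.0470665 = 0.00658931
  π_3·p_3 = 0.36 × 0.108151 = 0.0389345
Denominator: 0.0055573 + 0.00658931 + 0.0389345 = 0.0510811
Responsibility of Mode 3: 0.0389345 / 0.0510811 ≈ 0.7622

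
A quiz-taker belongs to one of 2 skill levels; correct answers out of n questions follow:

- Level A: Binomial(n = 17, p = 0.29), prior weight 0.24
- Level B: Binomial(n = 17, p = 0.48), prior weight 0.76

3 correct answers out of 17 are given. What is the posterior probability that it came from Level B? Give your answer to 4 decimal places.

0.1550

By Bayes' theorem, P(k | x) = P(Z=k) f_k(x) / Σ_j P(Z=j) f_j(x).
Binomial probabilities:
  p_A = 0.137189
  p_B = 0.00794839
Weight by the priors:
  P(Z=A)·p_A = 0.24 × 0.137189 = 0.0329254
  P(Z=B)·p_B = 0.76 × 0.00794839 = 0.00604078
Denominator: 0.0329254 + 0.00604078 = 0.0389662
P(Level B | the observation) ≈ 0.1550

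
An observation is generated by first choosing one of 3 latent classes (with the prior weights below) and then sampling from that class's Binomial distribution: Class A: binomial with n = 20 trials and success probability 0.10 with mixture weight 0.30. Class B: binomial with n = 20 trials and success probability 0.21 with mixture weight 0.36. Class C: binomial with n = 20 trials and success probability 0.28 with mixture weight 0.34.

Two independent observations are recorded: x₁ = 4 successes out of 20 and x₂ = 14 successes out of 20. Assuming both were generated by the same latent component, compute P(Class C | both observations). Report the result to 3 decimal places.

0.956

The responsibility of component k is π_k f_k(x) divided by Σ_j π_j f_j(x).
Since both observations come from the same component, the likelihood for component k is f_k(x₁)·f_k(x₂).
  L_A = [C(20,4)·0.10^4·0.90^16 = 4845·0.0001·0.185302 = 0.0897788] × [2.05987e-10] = 1.84932e-11
  L_B = [C(20,4)·0.21^4·0.79^16 = 4845·0.00194481·0.0230162 = 0.216872] × [3.05644e-06] = 6.62859e-07
  L_C = [C(20,4)·0.28^4·0.72^16 = 4845·0.00614656·0.00521579 = 0.155327] × [9.83085e-05] = 1.52699e-05
Weight by the priors:
  π_A·L_A = 0.30 × 1.84932e-11 = 5.54797e-12
  π_B·L_B = 0.36 × 6.62859e-07 = 2.38629e-07
  π_C·L_C = 0.34 × 1.52699e-05 = 5.19178e-06
Sum: 5.54797e-12 + 2.38629e-07 + 5.19178e-06 = 5.43041e-06
Responsibility of Class C: 5.19178e-06 / 5.43041e-06 ≈ 0.956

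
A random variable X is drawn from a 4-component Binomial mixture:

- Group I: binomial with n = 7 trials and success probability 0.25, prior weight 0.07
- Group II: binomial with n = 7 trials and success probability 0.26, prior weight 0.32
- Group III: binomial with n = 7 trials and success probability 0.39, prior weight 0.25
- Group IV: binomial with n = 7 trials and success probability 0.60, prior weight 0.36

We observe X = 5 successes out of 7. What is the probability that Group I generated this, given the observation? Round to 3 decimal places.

0.007

By Bayes' theorem, P(k | x) = π_k f_k(x) / Σ_j π_j f_j(x).
Evaluate each component's likelihood at the observed value:
  f_I = C(7,5)·0.25^5·0.75^2 = 21·0.000976562·0.5625 = 0.0115356
  f_II = C(7,5)·0.26^5·0.74^2 = 21·0.00118814·0.5476 = 0.0136631
  f_III = C(7,5)·0.39^5·0.61^2 = 21·0.00902242·0.3721 = 0.0705021
  f_IV = C(7,5)·0.60^5·0.40^2 = 21·0.07776·0.16 = 0.261274
Weight by the priors:
  π_I·f_I = 0.07 × 0.0115356 = 0.000807495
  π_II·f_II = 0.32 × 0.0136631 = 0.00437219
  π_III·f_III = 0.25 × 0.0705021 = 0.0176255
  π_IV·f_IV = 0.36 × 0.261274 = 0.0940585
Marginal: 0.000807495 + 0.00437219 + 0.0176255 + 0.0940585 = 0.116864
P(Group I | the observation) ≈ 0.007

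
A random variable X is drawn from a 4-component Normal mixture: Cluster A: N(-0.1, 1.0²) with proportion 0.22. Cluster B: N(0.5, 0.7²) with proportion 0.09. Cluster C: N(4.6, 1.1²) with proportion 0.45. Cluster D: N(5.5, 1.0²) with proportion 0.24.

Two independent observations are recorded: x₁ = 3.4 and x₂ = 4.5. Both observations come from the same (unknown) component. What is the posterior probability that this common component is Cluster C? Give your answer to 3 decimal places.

The responsibility of component k is π_k f_k(x) divided by Σ_j π_j f_j(x).
Since both observations come from the same component, the likelihood for component k is f_k(x₁)·f_k(x₂).
  p_A = [0.000872683] × [1.01409e-05] = 8.84975e-09
  p_B = [0.00010687] × [4.6269e-08] = 4.94477e-12
  p_C = [0.20003] × [0.361179] = 0.0722465
  p_D = [0.0439836] × [0.241971] = 0.0106427
Prior × likelihood for each component:
  π_A·p_A = 0.22 × 8.84975e-09 = 1.94694e-09
  π_B·p_B = 0.09 × 4.94477e-12 = 4.45029e-13
  π_C·p_C = 0.45 × 0.0722465 = 0.0325109
  π_D·p_D = 0.24 × 0.0106427 = 0.00255426
Denominator: 1.94694e-09 + 4.45029e-13 + 0.0325109 + 0.00255426 = 0.0350652
P(Cluster C | x) = 0.0325109 / 0.0350652 ≈ 0.927

0.927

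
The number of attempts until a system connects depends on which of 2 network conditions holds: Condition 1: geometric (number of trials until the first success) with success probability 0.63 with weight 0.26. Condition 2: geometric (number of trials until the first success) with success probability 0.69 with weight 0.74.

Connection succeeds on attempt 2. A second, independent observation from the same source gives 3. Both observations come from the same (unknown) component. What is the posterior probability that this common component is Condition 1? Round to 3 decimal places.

0.332

P(component k | x) = π_k·f_k(x) / marginal(x), where marginal(x) = Σ_j π_j·f_j(x).
Since both observations come from the same component, the likelihood for component k is f_k(x₁)·f_k(x₂).
  L_1 = [0.2331] × [0.086247] = 0.0201042
  L_2 = [0.2139] × [0.066309] = 0.0141835
Weight by the priors:
  π_1·L_1 = 0.26 × 0.0201042 = 0.00522709
  π_2·L_2 = 0.74 × 0.0141835 = 0.0104958
Marginal: 0.00522709 + 0.0104958 = 0.0157229
P(Condition 1 | x₁,x₂) = 0.00522709 / 0.0157229 ≈ 0.332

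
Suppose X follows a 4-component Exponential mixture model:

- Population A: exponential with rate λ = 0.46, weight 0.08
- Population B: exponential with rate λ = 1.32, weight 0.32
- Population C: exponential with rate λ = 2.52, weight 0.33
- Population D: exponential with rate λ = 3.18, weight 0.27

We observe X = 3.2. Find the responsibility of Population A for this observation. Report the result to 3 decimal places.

0.566

By Bayes' theorem, P(k | x) = π_k f_k(x) / Σ_j π_j f_j(x).
Evaluate each component's likelihood at the observed value:
  L_A = 0.46·e^(−0.46·3.2) = 0.46·e^(−1.4720) = 0.105554
  L_B = 1.32·e^(−1.32·3.2) = 1.32·e^(−4.2240) = 0.0193248
  L_C = 2.52·e^(−2.52·3.2) = 2.52·e^(−8.0640) = 0.000792957
  L_D = 3.18·e^(−3.18·3.2) = 3.18·e^(−10.1760) = 0.000121073
Weight by the priors:
  π_A·L_A = 0.08 × 0.105554 = 0.00844435
  π_B·L_B = 0.32 × 0.0193248 = 0.00618392
  π_C·L_C = 0.33 × 0.000792957 = 0.000261676
  π_D·L_D = 0.27 × 0.000121073 = 3.26896e-05
Marginal: 0.00844435 + 0.00618392 + 0.000261676 + 3.26896e-05 = 0.0149226
P(Population A | the observation) ≈ 0.566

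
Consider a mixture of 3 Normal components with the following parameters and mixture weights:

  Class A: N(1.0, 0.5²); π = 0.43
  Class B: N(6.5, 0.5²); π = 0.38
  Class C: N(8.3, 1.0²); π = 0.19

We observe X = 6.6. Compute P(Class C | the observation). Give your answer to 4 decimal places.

P(component k | x) = w_k·f_k(x) / marginal(x), where marginal(x) = Σ_j w_j·f_j(x).
Normal densities:
  L_A = 4.60246e-28
  L_B = 0.782085
  L_C = 0.0940491
Unnormalised posteriors:
  w_A·L_A = 0.43 × 4.60246e-28 = 1.97906e-28
  w_B·L_B = 0.38 × 0.782085 = 0.297192
  w_C·L_C = 0.19 × 0.0940491 = 0.0178693
Denominator: 1.97906e-28 + 0.297192 + 0.0178693 = 0.315062
Responsibility of Class C: 0.0178693 / 0.315062 ≈ 0.0567

0.0567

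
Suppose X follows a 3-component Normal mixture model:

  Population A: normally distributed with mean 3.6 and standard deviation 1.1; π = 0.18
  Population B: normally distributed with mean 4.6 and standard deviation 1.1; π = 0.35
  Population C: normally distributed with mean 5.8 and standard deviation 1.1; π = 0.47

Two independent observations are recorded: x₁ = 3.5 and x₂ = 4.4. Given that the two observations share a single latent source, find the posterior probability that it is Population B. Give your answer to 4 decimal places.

Apply Bayes' rule: the posterior for each component is proportional to its prior times its likelihood at x.
Since both observations come from the same component, the likelihood for component k is f_k(x₁)·f_k(x₂).
  L_A = [0.361179] × [0.278396] = 0.100551
  L_B = [0.219973] × [0.356729] = 0.078471
  L_C = [0.0407541] × [0.161352] = 0.00657576
Prior × likelihood for each component:
  P(Z=A)·L_A = 0.18 × 0.100551 = 0.0180991
  P(Z=B)·L_B = 0.35 × 0.078471 = 0.0274648
  P(Z=C)·L_C = 0.47 × 0.00657576 = 0.00309061
Marginal: 0.0180991 + 0.0274648 + 0.00309061 = 0.0486546
Responsibility of Population B: 0.0274648 / 0.0486546 ≈ 0.5645

0.5645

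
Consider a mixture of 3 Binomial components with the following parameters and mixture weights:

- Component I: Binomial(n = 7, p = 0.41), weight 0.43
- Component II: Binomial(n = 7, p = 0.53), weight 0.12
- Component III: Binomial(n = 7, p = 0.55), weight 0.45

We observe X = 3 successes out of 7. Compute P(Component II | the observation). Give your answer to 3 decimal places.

Apply Bayes' rule: the posterior for each component is proportional to its prior times its likelihood at x.
Component likelihoods at x = 3 successes out of 7:
  L_I = 0.292299
  L_II = 0.254265
  L_III = 0.238785
Prior × likelihood for each component:
  w_I·L_I = 0.43 × 0.292299 = 0.125689
  w_II·L_II = 0.12 × 0.254265 = 0.0305118
  w_III·L_III = 0.45 × 0.238785 = 0.107453
Normaliser: 0.125689 + 0.0305118 + 0.107453 = 0.263654
P(Component II | x) = 0.0305118 / 0.263654 ≈ 0.116

0.116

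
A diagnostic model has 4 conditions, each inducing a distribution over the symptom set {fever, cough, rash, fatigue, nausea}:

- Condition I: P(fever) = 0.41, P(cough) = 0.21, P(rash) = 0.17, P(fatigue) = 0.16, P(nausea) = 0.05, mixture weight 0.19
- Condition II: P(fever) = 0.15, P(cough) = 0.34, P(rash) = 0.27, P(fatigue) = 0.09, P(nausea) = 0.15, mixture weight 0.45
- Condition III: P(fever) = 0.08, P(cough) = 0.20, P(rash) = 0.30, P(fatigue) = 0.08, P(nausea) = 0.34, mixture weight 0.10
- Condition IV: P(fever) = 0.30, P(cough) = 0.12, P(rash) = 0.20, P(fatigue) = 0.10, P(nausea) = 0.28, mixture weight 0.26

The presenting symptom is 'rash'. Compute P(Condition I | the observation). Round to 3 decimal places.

0.137

P(component k | x) = π_k·f_k(x) / marginal(x), where marginal(x) = Σ_j π_j·f_j(x).
Component likelihoods at x = 'rash':
  L_I = 0.17
  L_II = 0.27
  L_III = 0.3
  L_IV = 0.2
Unnormalised posteriors:
  π_I·L_I = 0.19 × 0.17 = 0.0323
  π_II·L_II = 0.45 × 0.27 = 0.1215
  π_III·L_III = 0.10 × 0.3 = 0.03
  π_IV·L_IV = 0.26 × 0.2 = 0.052
Evidence: 0.0323 + 0.1215 + 0.03 + 0.052 = 0.2358
P(Condition I | data) ≈ 0.137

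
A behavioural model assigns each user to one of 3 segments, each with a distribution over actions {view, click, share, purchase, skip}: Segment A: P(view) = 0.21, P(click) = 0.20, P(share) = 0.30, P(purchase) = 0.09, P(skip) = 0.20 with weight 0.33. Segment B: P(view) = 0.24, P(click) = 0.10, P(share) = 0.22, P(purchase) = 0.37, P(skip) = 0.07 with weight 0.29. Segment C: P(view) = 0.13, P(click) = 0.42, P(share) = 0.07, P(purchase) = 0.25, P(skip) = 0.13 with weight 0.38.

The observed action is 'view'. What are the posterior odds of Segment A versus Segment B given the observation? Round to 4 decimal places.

Posterior odds = (π_i f_i(x)) / (π_j f_j(x)); the normalising sum cancels.
Categorical probabilities:
  L_A = P(view | comp) = 0.21
  L_B = P(view | comp) = 0.24
  L_C = P(view | comp) = 0.13
0.0693 / 0.0696 ≈ 0.9957

0.9957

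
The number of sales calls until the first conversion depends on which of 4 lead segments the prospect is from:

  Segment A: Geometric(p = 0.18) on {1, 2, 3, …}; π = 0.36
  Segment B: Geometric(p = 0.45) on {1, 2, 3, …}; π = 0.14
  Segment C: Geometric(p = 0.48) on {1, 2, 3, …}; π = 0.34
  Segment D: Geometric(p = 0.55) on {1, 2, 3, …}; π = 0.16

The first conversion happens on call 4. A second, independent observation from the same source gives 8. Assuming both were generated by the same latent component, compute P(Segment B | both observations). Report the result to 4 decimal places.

Apply Bayes' rule: the posterior for each component is proportional to its prior times its likelihood at x.
Since both observations come from the same component, the likelihood for component k is f_k(x₁)·f_k(x₂).
  f_A = [0.18·(1−0.18)^3 = 0.18·0.551368 = 0.0992462] × [0.0448714] = 0.00445332
  f_B = [0.45·(1−0.45)^3 = 0.45·0.166375 = 0.0748688] × [0.00685096] = 0.000512923
  f_C = [0.48·(1−0.48)^3 = 0.48·0.140608 = 0.0674918] × [0.00493474] = 0.000333055
  f_D = [0.55·(1−0.55)^3 = 0.55·0.091125 = 0.0501187] × [0.00205518] = 0.000103003
Unnormalised posteriors:
  w_A·f_A = 0.36 × 0.00445332 = 0.00160319
  w_B·f_B = 0.14 × 0.000512923 = 7.18092e-05
  w_C·f_C = 0.34 × 0.000333055 = 0.000113239
  w_D·f_D = 0.16 × 0.000103003 = 1.64805e-05
Denominator: 0.00160319 + 7.18092e-05 + 0.000113239 + 1.64805e-05 = 0.00180472
So the posterior for Segment B is 7.18092e-05 / 0.00180472 ≈ 0.0398.

0.0398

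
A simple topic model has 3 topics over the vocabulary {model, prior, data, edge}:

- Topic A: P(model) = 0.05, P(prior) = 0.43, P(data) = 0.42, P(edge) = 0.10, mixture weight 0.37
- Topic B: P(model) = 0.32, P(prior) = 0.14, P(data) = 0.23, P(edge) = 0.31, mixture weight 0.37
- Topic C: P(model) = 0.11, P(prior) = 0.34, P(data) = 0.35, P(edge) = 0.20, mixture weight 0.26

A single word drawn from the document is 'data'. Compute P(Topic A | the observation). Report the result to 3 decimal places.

Apply Bayes' rule: the posterior for each component is proportional to its prior times its likelihood at x.
Evaluate each component's likelihood at the observed value:
  p_A = 0.42
  p_B = 0.23
  p_C = 0.35
Weight by the priors:
  w_A·p_A = 0.37 × 0.42 = 0.1554
  w_B·p_B = 0.37 × 0.23 = 0.0851
  w_C·p_C = 0.26 × 0.35 = 0.091
Sum: 0.1554 + 0.0851 + 0.091 = 0.3315
P(Topic A | the observation) ≈ 0.469

0.469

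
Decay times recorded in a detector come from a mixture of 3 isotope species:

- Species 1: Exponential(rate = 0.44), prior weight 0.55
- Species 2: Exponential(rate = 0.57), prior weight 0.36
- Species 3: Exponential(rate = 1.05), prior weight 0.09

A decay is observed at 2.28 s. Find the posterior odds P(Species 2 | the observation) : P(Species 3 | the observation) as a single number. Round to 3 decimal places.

6.487

Posterior odds = (π_i f_i(x)) / (π_j f_j(x)); the normalising sum cancels.
Evaluate each component's likelihood at the observed value:
  p_1 = 0.16135
  p_2 = 0.155405
  p_3 = 0.0958271
Odds = (0.36/0.09) × (0.155405/0.0958271) = 4 × 1.62173 ≈ 6.487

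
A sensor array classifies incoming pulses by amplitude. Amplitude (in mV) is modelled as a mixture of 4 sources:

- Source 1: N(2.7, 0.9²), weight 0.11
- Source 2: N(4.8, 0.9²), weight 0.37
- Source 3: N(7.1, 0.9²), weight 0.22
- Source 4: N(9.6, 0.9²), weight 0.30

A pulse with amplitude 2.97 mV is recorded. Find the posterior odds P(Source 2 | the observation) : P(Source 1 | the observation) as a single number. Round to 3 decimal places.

The posterior odds equal the prior odds times the likelihood ratio: (π_i/π_j)·(f_i(x)/f_j(x)).
Component likelihoods at x = 2.97 mV:
  f_1 = (1/(0.9·√(2π)))·exp(−(2.97−2.7)²/(2·0.9²)) = 0.443269·exp(-0.04500) = 0.423764
  f_2 = (1/(0.9·√(2π)))·exp(−(2.97−4.8)²/(2·0.9²)) = 0.443269·exp(-2.06722) = 0.0560899
  f_3 = (1/(0.9·√(2π)))·exp(−(2.97−7.1)²/(2·0.9²)) = 0.443269·exp(-10.52895) = 1.18578e-05
  f_4 = (1/(0.9·√(2π)))·exp(−(2.97−9.6)²/(2·0.9²)) = 0.443269·exp(-27.13389) = 7.28735e-13
Odds = (0.37/0.11) × (0.0560899/0.423764) = 3.36364 × 0.132361 ≈ 0.445

0.445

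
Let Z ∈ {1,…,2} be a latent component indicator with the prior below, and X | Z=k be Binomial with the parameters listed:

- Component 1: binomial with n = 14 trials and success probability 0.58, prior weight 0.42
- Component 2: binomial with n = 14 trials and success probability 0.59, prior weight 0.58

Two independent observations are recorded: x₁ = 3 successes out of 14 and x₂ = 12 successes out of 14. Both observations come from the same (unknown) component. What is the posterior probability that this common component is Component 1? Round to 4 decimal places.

0.4339

The responsibility of component k is π_k f_k(x) divided by Σ_j π_j f_j(x).
Since both observations come from the same component, the likelihood for component k is f_k(x₁)·f_k(x₂).
  p_1 = [C(14,3)·0.58^3·0.42^11 = 364·0.195112·7.17368e-05 = 0.0050948] × [0.0232635] = 0.000118523
  p_2 = [C(14,3)·0.59^3·0.41^11 = 364·0.205379·5.50329e-05 = 0.00411415] × [0.0272166] = 0.000111973
Unnormalised posteriors:
  π_1·p_1 = 0.42 × 0.000118523 = 4.97798e-05
  π_2·p_2 = 0.58 × 0.000111973 = 6.49443e-05
Denominator: 4.97798e-05 + 6.49443e-05 = 0.000114724
So the posterior for Component 1 is 4.97798e-05 / 0.000114724 ≈ 0.4339.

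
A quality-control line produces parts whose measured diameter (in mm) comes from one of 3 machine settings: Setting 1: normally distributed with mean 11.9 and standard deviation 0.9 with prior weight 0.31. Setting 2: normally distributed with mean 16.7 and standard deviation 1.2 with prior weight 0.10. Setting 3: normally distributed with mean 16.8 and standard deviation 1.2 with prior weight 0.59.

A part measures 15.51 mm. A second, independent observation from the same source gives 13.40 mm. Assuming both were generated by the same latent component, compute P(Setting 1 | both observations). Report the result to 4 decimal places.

Posterior ∝ prior × likelihood, so P(k | x) ∝ w_k f_k(x); normalise over all components.
Since both observations come from the same component, the likelihood for component k is f_k(x₁)·f_k(x₂).
  p_1 = [(1/(0.9·√(2π)))·exp(−(15.51−11.9)²/(2·0.9²)) = 0.443269·exp(-8.04451) = 0.000142227] × [0.11053] = 1.57204e-05
  p_2 = [(1/(1.2·√(2π)))·exp(−(15.51−16.7)²/(2·1.2²)) = 0.332452·exp(-0.49170) = 0.203323] × [0.00757797] = 0.00154077
  p_3 = [(1/(1.2·√(2π)))·exp(−(15.51−16.8)²/(2·1.2²)) = 0.332452·exp(-0.57781) = 0.186547] × [0.00600508] = 0.00112023
Multiply by the mixture weights:
  w_1·p_1 = 0.31 × 1.57204e-05 = 4.87333e-06
  w_2·p_2 = 0.10 × 0.00154077 = 0.000154077
  w_3·p_3 = 0.59 × 0.00112023 = 0.000660935
Marginal: 4.87333e-06 + 0.000154077 + 0.000660935 = 0.000819886
P(Setting 1 | x₁, x₂) = 4.87333e-06 / 0.000819886 ≈ 0.0059

0.0059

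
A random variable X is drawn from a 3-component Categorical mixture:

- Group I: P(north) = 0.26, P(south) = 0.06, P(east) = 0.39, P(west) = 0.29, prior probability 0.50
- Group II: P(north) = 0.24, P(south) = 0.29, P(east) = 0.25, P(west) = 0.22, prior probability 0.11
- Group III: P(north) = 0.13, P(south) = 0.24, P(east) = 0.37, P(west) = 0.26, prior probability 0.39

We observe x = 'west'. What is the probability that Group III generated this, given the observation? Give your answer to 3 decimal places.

Apply Bayes' rule: the posterior for each component is proportional to its prior times its likelihood at x.
Evaluate each component's likelihood at the observed value:
  L_I = P(west | comp) = 0.29
  L_II = P(west | comp) = 0.22
  L_III = P(west | comp) = 0.26
Prior × likelihood for each component:
  P(Z=I)·L_I = 0.50 × 0.29 = 0.145
  P(Z=II)·L_II = 0.11 × 0.22 = 0.0242
  P(Z=III)·L_III = 0.39 × 0.26 = 0.1014
Sum: 0.145 + 0.0242 + 0.1014 = 0.2706
So the posterior for Group III is 0.1014 / 0.2706 ≈ 0.375.

0.375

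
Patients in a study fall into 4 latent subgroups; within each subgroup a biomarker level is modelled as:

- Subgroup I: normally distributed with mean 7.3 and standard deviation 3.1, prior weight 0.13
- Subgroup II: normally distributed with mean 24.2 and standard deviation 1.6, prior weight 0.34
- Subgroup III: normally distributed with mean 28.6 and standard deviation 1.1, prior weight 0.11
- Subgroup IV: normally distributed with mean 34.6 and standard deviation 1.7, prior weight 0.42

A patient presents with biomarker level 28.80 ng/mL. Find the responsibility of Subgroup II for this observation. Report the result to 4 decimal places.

0.0332

By Bayes' theorem, P(k | x) = π_k f_k(x) / Σ_j π_j f_j(x).
Component likelihoods at x = 28.80 ng/mL:
  L_I = 4.61916e-12
  L_II = 0.00399883
  L_III = 0.356729
  L_IV = 0.000696365
Prior × likelihood for each component:
  π_I·L_I = 0.13 × 4.61916e-12 = 6.0049e-13
  π_II·L_II = 0.34 × 0.00399883 = 0.0013596
  π_III·L_III = 0.11 × 0.356729 = 0.0392402
  π_IV·L_IV = 0.42 × 0.000696365 = 0.000292473
Denominator: 6.0049e-13 + 0.0013596 + 0.0392402 + 0.000292473 = 0.0408923
So the posterior for Subgroup II is 0.0013596 / 0.0408923 ≈ 0.0332.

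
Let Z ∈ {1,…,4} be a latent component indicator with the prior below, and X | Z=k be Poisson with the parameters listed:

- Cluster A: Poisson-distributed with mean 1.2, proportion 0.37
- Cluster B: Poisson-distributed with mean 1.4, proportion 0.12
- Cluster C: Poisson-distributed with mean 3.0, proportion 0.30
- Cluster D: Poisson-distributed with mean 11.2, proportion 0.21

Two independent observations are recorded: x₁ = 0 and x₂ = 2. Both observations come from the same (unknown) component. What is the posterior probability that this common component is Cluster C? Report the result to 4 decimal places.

Posterior ∝ prior × likelihood, so P(k | x) ∝ w_k f_k(x); normalise over all components.
Since both observations come from the same component, the likelihood for component k is f_k(x₁)·f_k(x₂).
  L_A = [0.301194] × [0.21686] = 0.0653169
  L_B = [0.246597] × [0.241665] = 0.0595939
  L_C = [0.0497871] × [0.224042] = 0.0111544
  L_D = [1.36742e-05] × [0.000857646] = 1.17276e-08
Prior × likelihood for each component:
  w_A·L_A = 0.37 × 0.0653169 = 0.0241673
  w_B·L_B = 0.12 × 0.0595939 = 0.00715126
  w_C·L_C = 0.30 × 0.0111544 = 0.00334632
  w_D·L_D = 0.21 × 1.17276e-08 = 2.4628e-09
Denominator: 0.0241673 + 0.00715126 + 0.00334632 + 2.4628e-09 = 0.0346648
P(Cluster C | x₁,x₂) = 0.00334632 / 0.0346648 ≈ 0.0965

0.0965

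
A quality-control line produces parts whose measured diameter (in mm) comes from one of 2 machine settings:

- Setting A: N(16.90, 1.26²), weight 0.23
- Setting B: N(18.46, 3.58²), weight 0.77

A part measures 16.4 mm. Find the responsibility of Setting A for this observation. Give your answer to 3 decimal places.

The responsibility of component k is w_k f_k(x) divided by Σ_j w_j f_j(x).
Normal densities:
  f_A = (1/(1.26·√(2π)))·exp(−(16.4−16.90)²/(2·1.26²)) = 0.316621·exp(-0.07874) = 0.292648
  f_B = (1/(3.58·√(2π)))·exp(−(16.4−18.46)²/(2·3.58²)) = 0.111436·exp(-0.16555) = 0.0944339
Weight by the priors:
  w_A·f_A = 0.23 × 0.292648 = 0.067309
  w_B·f_B = 0.77 × 0.0944339 = 0.0727141
Denominator: 0.067309 + 0.0727141 = 0.140023
So the posterior for Setting A is 0.067309 / 0.140023 ≈ 0.481.

0.481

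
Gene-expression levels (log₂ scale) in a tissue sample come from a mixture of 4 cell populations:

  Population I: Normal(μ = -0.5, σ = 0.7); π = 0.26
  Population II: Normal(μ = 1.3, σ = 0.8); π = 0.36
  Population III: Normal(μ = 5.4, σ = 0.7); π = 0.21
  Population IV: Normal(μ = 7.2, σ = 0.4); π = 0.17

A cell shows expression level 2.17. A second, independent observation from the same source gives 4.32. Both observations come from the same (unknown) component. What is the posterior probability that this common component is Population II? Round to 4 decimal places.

P(component k | x) = w_k·f_k(x) / marginal(x), where marginal(x) = Σ_j w_j·f_j(x).
Since both observations come from the same component, the likelihood for component k is f_k(x₁)·f_k(x₂).
  L_I = [0.00039499] × [2.88534e-11] = 1.13968e-14
  L_II = [0.276064] × [0.000401177] = 0.000110751
  L_III = [1.35642e-05] × [0.173346] = 2.35129e-06
  L_IV = [4.58375e-35] × [5.51997e-12] = 2.53022e-46
Weight by the priors:
  w_I·L_I = 0.26 × 1.13968e-14 = 2.96316e-15
  w_II·L_II = 0.36 × 0.000110751 = 3.98702e-05
  w_III·L_III = 0.21 × 2.35129e-06 = 4.9377e-07
  w_IV·L_IV = 0.17 × 2.53022e-46 = 4.30137e-47
Sum: 2.96316e-15 + 3.98702e-05 + 4.9377e-07 + 4.30137e-47 = 4.0364e-05
P(Population II | data) = 3.98702e-05 / 4.0364e-05 ≈ 0.9878

0.9878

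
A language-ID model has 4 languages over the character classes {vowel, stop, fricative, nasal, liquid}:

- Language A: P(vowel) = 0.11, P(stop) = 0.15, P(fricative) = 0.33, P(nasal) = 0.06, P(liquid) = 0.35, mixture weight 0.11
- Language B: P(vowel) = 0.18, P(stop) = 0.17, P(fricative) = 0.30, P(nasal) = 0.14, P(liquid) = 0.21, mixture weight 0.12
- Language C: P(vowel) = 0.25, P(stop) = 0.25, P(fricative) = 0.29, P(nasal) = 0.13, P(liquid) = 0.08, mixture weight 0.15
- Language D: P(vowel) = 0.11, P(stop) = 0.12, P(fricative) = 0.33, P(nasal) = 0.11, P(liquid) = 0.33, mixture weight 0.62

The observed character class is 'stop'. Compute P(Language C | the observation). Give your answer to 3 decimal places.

0.252

Posterior ∝ prior × likelihood, so P(k | x) ∝ π_k f_k(x); normalise over all components.
Component likelihoods at x = 'stop':
  L_A = 0.15
  L_B = 0.17
  L_C = 0.25
  L_D = 0.12
Multiply by the mixture weights:
  π_A·L_A = 0.11 × 0.15 = 0.0165
  π_B·L_B = 0.12 × 0.17 = 0.0204
  π_C·L_C = 0.15 × 0.25 = 0.0375
  π_D·L_D = 0.62 × 0.12 = 0.0744
Evidence: 0.0165 + 0.0204 + 0.0375 + 0.0744 = 0.1488
P(Language C | the observation) ≈ 0.252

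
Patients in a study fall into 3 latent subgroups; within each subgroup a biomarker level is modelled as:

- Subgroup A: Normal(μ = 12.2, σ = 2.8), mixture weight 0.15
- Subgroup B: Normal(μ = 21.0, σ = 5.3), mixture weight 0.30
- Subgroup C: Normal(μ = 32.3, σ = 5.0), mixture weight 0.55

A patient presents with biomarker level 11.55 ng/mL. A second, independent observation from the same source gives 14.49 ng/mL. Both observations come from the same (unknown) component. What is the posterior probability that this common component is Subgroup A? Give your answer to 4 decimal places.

By Bayes' theorem, P(k | x) = w_k f_k(x) / Σ_j w_j f_j(x).
Since both observations come from the same component, the likelihood for component k is f_k(x₁)·f_k(x₂).
  p_A = [0.138692] × [0.101977] = 0.0141434
  p_B = [0.0153564] × [0.0354013] = 0.000543635
  p_C = [1.45252e-05] × [0.00014022] = 2.03672e-09
Multiply by the mixture weights:
  w_A·p_A = 0.15 × 0.0141434 = 0.00212151
  w_B·p_B = 0.30 × 0.000543635 = 0.000163091
  w_C·p_C = 0.55 × 2.03672e-09 = 1.1202e-09
Marginal: 0.00212151 + 0.000163091 + 1.1202e-09 = 0.0022846
So the posterior for Subgroup A is 0.00212151 / 0.0022846 ≈ 0.9286.

0.9286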